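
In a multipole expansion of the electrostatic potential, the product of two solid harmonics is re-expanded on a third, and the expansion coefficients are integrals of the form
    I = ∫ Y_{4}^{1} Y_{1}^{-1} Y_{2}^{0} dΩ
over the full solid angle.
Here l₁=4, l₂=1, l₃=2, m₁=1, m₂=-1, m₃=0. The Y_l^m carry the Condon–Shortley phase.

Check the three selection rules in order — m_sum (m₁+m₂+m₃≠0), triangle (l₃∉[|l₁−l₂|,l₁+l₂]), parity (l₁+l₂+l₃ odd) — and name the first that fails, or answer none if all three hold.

triangle

m₁+m₂+m₃ = 1 − 1 + 0 = 0  ✓
triangle: |4−1|=3 ≤ l₃=2 ≤ 4+1=5  ✗
parity: l₁+l₂+l₃ = 7 is odd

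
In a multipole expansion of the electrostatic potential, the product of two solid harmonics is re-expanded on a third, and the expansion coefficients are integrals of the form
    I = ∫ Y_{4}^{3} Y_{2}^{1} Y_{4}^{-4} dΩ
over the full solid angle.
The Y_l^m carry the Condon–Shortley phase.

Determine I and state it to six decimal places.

Rules hold: Σm=0, L=10 even, 2≤4≤6.
N = 9·5·9 = 405
Δ = 2!·6!·2!/11! = 1/13860
Racah Σ t=0..2: t=0:+1/192 t=1:−1/36 t=2:+1/192 = -5/288
⇒ 3j(4 2 4; 0 0 0)² = 20/693, sgn -1
Racah Σ t=1..1: t=1:−1/1440 = -1/1440
⇒ 3j(4 2 4; 3 1 -4)² = 7/165, sgn -1
4πI² = N·(3j₀)²·(3jₘ)² = 60/121
I = +1·√(0.495868/4π) = 0.19864517

0.198645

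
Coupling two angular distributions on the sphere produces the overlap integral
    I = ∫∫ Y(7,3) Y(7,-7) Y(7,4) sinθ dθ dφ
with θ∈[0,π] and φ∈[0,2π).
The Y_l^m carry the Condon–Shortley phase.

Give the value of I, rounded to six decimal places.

l₁+l₂+l₃=21 is odd: 3j(l;000)=0 ⇒ I=0

0.000000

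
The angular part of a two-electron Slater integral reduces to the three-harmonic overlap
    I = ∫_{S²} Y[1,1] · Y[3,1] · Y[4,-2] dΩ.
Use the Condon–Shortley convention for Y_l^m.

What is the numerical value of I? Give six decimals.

0.238414

Rules hold: Σm=0, L=8 even, 2≤4≤4.
N = 3·7·9 = 189
Δ = 0!·2!·6!/9! = 1/252
Racah Σ t=0..0: t=0:+1/36 = 1/36
⇒ 3j(1 3 4; 0 0 0)² = 4/63, sgn +1
Racah Σ t=0..0: t=0:+1/96 = 1/96
⇒ 3j(1 3 4; 1 1 -2)² = 5/84, sgn +1
4πI² = N·(3j₀)²·(3jₘ)² = 5/7
I = +1·√(0.714286/4π) = 0.23841361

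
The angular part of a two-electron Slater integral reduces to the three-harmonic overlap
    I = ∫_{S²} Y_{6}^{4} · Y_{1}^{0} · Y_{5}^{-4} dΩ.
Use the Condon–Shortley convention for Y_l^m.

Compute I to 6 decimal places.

Rules hold: Σm=0, L=12 even, 5≤5≤7.
N = 13·3·11 = 429
Δ = 2!·10!·0!/13! = 1/858
Racah Σ t=1..1: t=1:−1/14400 = -1/14400
⇒ 3j(6 1 5; 0 0 0)² = 6/143, sgn +1
Racah Σ t=1..1: t=1:−1/362880 = -1/362880
⇒ 3j(6 1 5; 4 0 -4)² = 10/429, sgn +1
4πI² = N·(3j₀)²·(3jₘ)² = 60/143
I = +1·√(0.41958/4π) = 0.18272698

0.182727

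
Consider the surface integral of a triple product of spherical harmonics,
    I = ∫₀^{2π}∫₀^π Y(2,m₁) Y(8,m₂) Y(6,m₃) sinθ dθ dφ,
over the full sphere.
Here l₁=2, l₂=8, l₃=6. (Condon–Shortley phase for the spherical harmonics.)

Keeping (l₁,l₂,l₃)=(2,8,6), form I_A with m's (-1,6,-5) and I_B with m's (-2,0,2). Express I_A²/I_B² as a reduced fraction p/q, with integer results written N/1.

Same 2,8,6: normalisation and zero-m 3j drop out of the ratio.
A: Δ: 4! 0! 12! / 17! → 1/30940; sum: t=3:−1/239500800 = -1/239500800; 3j²(2 8 6; -1 6 -5) = Δ·Π!·Σ² = 2/85  (sign +1)
B: Δ: 4! 0! 12! / 17! → 1/30940; sum: t=4:+1/23224320 = 1/23224320; 3j²(2 8 6; -2 0 2) = Δ·Π!·Σ² = 1/442  (sign +1)
I_A²/I_B² = (2/85)/(1/442) = 52/5

52/5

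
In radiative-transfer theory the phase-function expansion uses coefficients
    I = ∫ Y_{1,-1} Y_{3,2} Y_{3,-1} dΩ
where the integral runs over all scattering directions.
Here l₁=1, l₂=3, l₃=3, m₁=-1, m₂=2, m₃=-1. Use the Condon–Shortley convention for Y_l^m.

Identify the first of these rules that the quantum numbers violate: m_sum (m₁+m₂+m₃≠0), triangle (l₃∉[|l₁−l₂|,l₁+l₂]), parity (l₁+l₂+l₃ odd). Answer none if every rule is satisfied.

m₁+m₂+m₃ = -1 + 2 − 1 = 0  ✓
triangle: |1−3|=2 ≤ l₃=3 ≤ 1+3=4  ✓
parity: l₁+l₂+l₃ = 7 is odd  ✗

parity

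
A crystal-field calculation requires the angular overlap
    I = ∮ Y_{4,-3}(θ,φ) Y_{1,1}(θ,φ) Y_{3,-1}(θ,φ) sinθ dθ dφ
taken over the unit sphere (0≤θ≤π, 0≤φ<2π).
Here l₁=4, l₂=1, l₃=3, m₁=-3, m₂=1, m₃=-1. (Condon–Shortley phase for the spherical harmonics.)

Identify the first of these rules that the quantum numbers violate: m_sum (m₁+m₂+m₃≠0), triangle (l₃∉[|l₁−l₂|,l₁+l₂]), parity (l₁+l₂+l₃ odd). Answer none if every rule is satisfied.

Σmᵢ = -3  ✗
l₃∈[|l₁−l₂|,l₁+l₂]=[3,5], have l₃=3
Σlᵢ = 8 ⇒ even

m_sum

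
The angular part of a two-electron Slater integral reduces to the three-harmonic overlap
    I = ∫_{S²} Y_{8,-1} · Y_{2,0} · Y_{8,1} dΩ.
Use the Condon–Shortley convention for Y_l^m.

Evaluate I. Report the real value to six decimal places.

Checks pass: Σm=0; 18 even; l₃=8∈[6,10].
(2·8+1)(2·2+1)(2·8+1) = 1445
Δ: 2! 14! 2! / 19! → 1/348840
sum: t=0:+1/116121600 t=1:−1/25401600 t=2:+1/116121600 = -1/45158400
3j²(8 2 8; 0 0 0) = Δ·Π!·Σ² = 24/1615  (sign -1)
sum: t=0:+1/174182400 t=1:−1/29030400 t=2:+1/101606400 = -23/1219276800
3j²(8 2 8; -1 0 1) = Δ·Π!·Σ² = 529/38760  (sign +1)
combine: 4πI² = 1445·24/1615·529/38760 = 529/1805
take √, sign -1: I = -0.15271592

-0.152716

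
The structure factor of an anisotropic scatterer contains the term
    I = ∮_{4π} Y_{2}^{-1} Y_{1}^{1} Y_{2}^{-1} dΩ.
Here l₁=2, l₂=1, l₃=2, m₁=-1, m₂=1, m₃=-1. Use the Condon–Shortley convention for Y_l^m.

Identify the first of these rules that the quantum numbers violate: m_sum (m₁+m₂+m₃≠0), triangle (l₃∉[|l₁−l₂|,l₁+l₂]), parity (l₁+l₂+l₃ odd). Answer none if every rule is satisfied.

m₁+m₂+m₃ = -1 + 1 − 1 = -1  ✗
triangle: |2−1|=1 ≤ l₃=2 ≤ 2+1=3
parity: l₁+l₂+l₃ = 5 is odd

m_sum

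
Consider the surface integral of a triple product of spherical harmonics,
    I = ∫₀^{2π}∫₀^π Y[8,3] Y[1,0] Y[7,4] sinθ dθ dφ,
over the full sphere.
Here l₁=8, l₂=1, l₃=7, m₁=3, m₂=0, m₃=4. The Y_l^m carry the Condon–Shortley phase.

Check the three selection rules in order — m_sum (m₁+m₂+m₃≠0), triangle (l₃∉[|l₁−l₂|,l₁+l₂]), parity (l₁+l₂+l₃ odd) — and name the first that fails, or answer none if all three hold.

Σmᵢ = 7  ✗
l₃∈[|l₁−l₂|,l₁+l₂]=[7,9], have l₃=7
Σlᵢ = 16 ⇒ even

m_sum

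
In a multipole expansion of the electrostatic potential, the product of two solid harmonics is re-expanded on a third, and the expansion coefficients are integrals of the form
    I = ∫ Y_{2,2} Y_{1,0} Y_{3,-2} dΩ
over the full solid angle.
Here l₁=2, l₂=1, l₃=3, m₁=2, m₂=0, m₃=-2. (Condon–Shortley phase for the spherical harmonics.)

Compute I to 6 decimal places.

0.184674

Rules hold: Σm=0, L=6 even, 1≤3≤3.
N = 5·3·7 = 105
Δ = 0!·4!·2!/7! = 1/105
Racah Σ t=0..0: t=0:+1/4 = 1/4
⇒ 3j(2 1 3; 0 0 0)² = 3/35, sgn -1
Racah Σ t=0..0: t=0:+1/24 = 1/24
⇒ 3j(2 1 3; 2 0 -2)² = 1/21, sgn -1
4πI² = N·(3j₀)²·(3jₘ)² = 3/7
I = +1·√(0.428571/4π) = 0.18467439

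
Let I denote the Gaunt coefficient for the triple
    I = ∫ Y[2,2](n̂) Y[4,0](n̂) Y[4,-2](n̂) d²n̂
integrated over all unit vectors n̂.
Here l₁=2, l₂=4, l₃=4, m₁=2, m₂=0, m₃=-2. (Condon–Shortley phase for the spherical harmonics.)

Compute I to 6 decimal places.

Checks pass: Σm=0; 10 even; l₃=4∈[2,6].
(2·2+1)(2·4+1)(2·4+1) = 405
Δ: 2! 2! 6! / 11! → 1/13860
sum: t=0:+1/192 t=1:−1/36 t=2:+1/192 = -5/288
3j²(2 4 4; 0 0 0) = Δ·Π!·Σ² = 20/693  (sign -1)
sum: t=0:+1/192 = 1/192
3j²(2 4 4; 2 0 -2) = Δ·Π!·Σ² = 3/77  (sign +1)
combine: 4πI² = 405·20/693·3/77 = 2700/5929
take √, sign -1: I = -0.19036462

-0.190365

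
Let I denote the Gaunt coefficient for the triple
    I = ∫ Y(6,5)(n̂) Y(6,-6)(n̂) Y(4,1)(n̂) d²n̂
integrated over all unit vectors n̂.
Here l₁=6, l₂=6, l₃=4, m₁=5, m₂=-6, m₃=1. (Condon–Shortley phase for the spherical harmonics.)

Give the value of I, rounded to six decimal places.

-0.192803

m-sum 0 ✓  L=16 even ✓  0≤4≤12 ✓
Π(2lᵢ+1) = 13×13×9 = 1521
triangle coeff Δ(6,6,4) = 1/15315300
Σ_t [2,6]: t=2:+1/829440 t=3:−1/25920 t=4:+1/9216 t=5:−1/25920 t=6:+1/829440 = 7/207360
(3j)²=28/2431 [(6 6 4; 0 0 0)], sign=+1
Σ_t [0,0]: t=0:+1/5806080 = 1/5806080
(3j)²=165/6188 [(6 6 4; 5 -6 1)], sign=-1
⇒ 4πI² = 135/289
I = (-1)√(135/289/(4π)) = -0.19280266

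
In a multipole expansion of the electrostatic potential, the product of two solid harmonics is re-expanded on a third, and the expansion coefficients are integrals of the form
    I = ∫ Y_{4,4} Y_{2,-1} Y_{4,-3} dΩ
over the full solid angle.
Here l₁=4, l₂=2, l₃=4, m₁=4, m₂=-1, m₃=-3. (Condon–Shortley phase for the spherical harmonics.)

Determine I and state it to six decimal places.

0.198645

Rules hold: Σm=0, L=10 even, 2≤4≤6.
N = 9·5·9 = 405
Δ = 2!·6!·2!/11! = 1/13860
Racah Σ t=0..2: t=0:+1/192 t=1:−1/36 t=2:+1/192 = -5/288
⇒ 3j(4 2 4; 0 0 0)² = 20/693, sgn -1
Racah Σ t=0..0: t=0:+1/1440 = 1/1440
⇒ 3j(4 2 4; 4 -1 -3)² = 7/165, sgn -1
4πI² = N·(3j₀)²·(3jₘ)² = 60/121
I = +1·√(0.495868/4π) = 0.19864517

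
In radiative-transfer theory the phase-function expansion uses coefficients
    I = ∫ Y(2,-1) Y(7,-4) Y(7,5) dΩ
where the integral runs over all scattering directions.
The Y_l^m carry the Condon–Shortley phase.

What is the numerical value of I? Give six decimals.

-0.188767

m-sum 0 ✓  L=16 even ✓  5≤7≤9 ✓
Π(2lᵢ+1) = 5×15×15 = 1125
triangle coeff Δ(2,7,7) = 1/185640
Σ_t [0,2]: t=0:+1/2419200 t=1:−1/518400 t=2:+1/2419200 = -1/907200
(3j)²=56/3315 [(2 7 7; 0 0 0)], sign=+1
Σ_t [1,2]: t=1:−1/14515200 t=2:+1/79833600 = -1/17740800
(3j)²=729/30940 [(2 7 7; -1 -4 5)], sign=-1
⇒ 4πI² = 21870/48841
I = (-1)√(21870/48841/(4π)) = -0.18876748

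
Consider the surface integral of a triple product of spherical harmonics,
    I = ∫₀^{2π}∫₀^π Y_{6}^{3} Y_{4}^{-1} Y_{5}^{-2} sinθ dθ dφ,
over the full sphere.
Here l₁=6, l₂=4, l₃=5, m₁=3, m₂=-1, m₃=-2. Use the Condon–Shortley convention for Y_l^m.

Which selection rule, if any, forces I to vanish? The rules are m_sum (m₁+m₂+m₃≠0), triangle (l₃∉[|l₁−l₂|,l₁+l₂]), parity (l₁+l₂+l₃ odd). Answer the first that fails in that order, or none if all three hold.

parity

m₁+m₂+m₃ = 3 − 1 − 2 = 0  ✓
triangle: |6−4|=2 ≤ l₃=5 ≤ 6+4=10  ✓
parity: l₁+l₂+l₃ = 15 is odd  ✗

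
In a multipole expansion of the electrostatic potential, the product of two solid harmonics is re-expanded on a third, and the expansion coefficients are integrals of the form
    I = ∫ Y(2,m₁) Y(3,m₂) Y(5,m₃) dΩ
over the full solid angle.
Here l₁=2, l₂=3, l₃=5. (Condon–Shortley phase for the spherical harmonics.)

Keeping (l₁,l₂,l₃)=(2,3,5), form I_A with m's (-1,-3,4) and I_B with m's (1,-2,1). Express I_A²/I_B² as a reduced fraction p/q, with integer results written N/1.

7/2

Shared (l₁,l₂,l₃)=(2,3,5): N and (l;000)² cancel in I_A²/I_B².
A: Δ = 0!·4!·6!/11! = 1/2310; Racah Σ t=0..0: t=0:+1/4320 = 1/4320; ⇒ 3j(2 3 5; -1 -3 4)² = 2/55, sgn -1
B: Δ = 0!·4!·6!/11! = 1/2310; Racah Σ t=0..0: t=0:+1/720 = 1/720; ⇒ 3j(2 3 5; 1 -2 1)² = 4/385, sgn +1
I_A²/I_B² = (2/55)/(4/385) = 7/2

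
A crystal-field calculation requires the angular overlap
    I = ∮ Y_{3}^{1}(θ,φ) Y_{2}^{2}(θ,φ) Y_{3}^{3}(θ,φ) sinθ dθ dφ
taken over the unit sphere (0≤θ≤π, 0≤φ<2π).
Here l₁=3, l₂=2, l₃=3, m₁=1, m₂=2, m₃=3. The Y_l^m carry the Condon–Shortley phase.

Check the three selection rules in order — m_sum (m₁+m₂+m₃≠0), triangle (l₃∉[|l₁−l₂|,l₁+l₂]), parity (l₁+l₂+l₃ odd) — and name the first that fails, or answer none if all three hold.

azimuthal sum: 1 + 2 + 3 = 6  ✗
1 ≤ 3 ≤ 5 (triangle on l)
L = 3 + 2 + 3 = 8 (even)

m_sum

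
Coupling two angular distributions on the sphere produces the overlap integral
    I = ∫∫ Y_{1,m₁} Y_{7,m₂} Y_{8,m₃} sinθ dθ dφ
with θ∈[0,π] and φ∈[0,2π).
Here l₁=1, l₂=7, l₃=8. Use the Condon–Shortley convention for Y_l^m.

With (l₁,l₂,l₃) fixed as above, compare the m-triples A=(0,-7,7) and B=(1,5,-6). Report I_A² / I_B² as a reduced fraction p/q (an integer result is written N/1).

Shared (l₁,l₂,l₃)=(1,7,8): N and (l;000)² cancel in I_A²/I_B².
A: Δ = 0!·2!·14!/17! = 1/2040; Racah Σ t=0..0: t=0:+1/87178291200 = 1/87178291200; ⇒ 3j(1 7 8; 0 -7 7)² = 1/136, sgn -1
B: Δ = 0!·2!·14!/17! = 1/2040; Racah Σ t=0..0: t=0:+1/1916006400 = 1/1916006400; ⇒ 3j(1 7 8; 1 5 -6)² = 91/2040, sgn +1
I_A²/I_B² = (1/136)/(91/2040) = 15/91

15/91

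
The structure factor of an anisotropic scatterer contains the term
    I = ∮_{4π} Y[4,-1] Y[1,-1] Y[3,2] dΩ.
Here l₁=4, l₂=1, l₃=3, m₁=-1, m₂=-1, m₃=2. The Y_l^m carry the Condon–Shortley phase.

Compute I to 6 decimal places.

-0.106622

Rules hold: Σm=0, L=8 even, 3≤3≤5.
N = 9·3·7 = 189
Δ = 2!·6!·0!/9! = 1/252
Racah Σ t=1..1: t=1:−1/36 = -1/36
⇒ 3j(4 1 3; 0 0 0)² = 4/63, sgn +1
Racah Σ t=0..0: t=0:+1/240 = 1/240
⇒ 3j(4 1 3; -1 -1 2)² = 1/84, sgn -1
4πI² = N·(3j₀)²·(3jₘ)² = 1/7
I = -1·√(0.142857/4π) = -0.10662181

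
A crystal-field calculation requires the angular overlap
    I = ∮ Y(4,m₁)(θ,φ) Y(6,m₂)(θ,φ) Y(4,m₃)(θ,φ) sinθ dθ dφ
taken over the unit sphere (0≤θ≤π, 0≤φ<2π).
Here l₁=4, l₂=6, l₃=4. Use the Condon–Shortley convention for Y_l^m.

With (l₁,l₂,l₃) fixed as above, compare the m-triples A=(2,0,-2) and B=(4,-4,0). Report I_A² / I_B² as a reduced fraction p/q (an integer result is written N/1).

Shared (l₁,l₂,l₃)=(4,6,4): N and (l;000)² cancel in I_A²/I_B².
A: Δ = 6!·2!·6!/15! = 1/1261260; Racah Σ t=0..2: t=0:+1/1036800 t=1:−1/14400 t=2:+1/4608 = 77/518400; ⇒ 3j(4 6 4; 2 0 -2)² = 11/585, sgn +1
B: Δ = 6!·2!·6!/15! = 1/1261260; Racah Σ t=0..0: t=0:+1/69120 = 1/69120; ⇒ 3j(4 6 4; 4 -4 0)² = 4/143, sgn +1
I_A²/I_B² = (11/585)/(4/143) = 121/180

121/180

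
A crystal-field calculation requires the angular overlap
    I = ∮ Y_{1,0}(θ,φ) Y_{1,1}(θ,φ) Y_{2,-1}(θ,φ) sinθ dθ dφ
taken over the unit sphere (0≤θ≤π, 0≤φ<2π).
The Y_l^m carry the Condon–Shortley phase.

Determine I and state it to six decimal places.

-0.218510

m-sum 0 ✓  L=4 even ✓  0≤2≤2 ✓
Π(2lᵢ+1) = 3×3×5 = 45
triangle coeff Δ(1,1,2) = 1/30
Σ_t [0,0]: t=0:+1/1 = 1/1
(3j)²=2/15 [(1 1 2; 0 0 0)], sign=+1
Σ_t [0,0]: t=0:+1/2 = 1/2
(3j)²=1/10 [(1 1 2; 0 1 -1)], sign=-1
⇒ 4πI² = 3/5
I = (-1)√(3/5/(4π)) = -0.21850969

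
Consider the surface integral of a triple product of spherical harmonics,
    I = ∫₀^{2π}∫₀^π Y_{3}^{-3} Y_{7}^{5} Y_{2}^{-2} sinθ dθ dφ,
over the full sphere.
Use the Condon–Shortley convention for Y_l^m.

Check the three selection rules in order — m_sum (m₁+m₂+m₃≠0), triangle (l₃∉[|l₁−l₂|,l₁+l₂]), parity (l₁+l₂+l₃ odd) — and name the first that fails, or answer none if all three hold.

triangle

Σmᵢ = 0  ✓
l₃∈[|l₁−l₂|,l₁+l₂]=[4,10], have l₃=2  ✗
Σlᵢ = 12 ⇒ even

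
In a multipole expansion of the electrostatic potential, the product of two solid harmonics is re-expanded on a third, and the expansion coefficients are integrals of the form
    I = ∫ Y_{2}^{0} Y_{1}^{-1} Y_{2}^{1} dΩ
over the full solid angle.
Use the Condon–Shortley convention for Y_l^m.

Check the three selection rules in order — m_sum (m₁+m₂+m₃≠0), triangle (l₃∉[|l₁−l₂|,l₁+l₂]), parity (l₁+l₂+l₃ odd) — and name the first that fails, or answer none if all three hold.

parity

m₁+m₂+m₃ = 0 − 1 + 1 = 0  ✓
triangle: |2−1|=1 ≤ l₃=2 ≤ 2+1=3  ✓
parity: l₁+l₂+l₃ = 5 is odd  ✗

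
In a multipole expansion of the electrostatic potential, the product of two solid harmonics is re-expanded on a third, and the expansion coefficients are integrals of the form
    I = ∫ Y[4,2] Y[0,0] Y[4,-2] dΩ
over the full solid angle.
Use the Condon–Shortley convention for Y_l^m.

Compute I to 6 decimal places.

Checks pass: Σm=0; 8 even; l₃=4∈[4,4].
(2·4+1)(2·0+1)(2·4+1) = 81
Δ: 0! 8! 0! / 9! → 1/9
sum: t=0:+1/576 = 1/576
3j²(4 0 4; 0 0 0) = Δ·Π!·Σ² = 1/9  (sign +1)
sum: t=0:+1/1440 = 1/1440
3j²(4 0 4; 2 0 -2) = Δ·Π!·Σ² = 1/9  (sign +1)
combine: 4πI² = 81·1/9·1/9 = 1/1
take √, sign +1: I = 0.28209479

0.282095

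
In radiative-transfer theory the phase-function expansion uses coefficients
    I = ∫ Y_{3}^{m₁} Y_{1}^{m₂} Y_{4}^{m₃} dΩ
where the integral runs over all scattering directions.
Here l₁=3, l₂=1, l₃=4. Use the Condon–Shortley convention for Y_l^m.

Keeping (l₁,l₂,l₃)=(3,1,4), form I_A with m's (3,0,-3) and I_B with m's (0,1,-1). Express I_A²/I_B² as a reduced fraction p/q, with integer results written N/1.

Shared (l₁,l₂,l₃)=(3,1,4): N and (l;000)² cancel in I_A²/I_B².
A: Δ = 0!·6!·2!/9! = 1/252; Racah Σ t=0..0: t=0:+1/720 = 1/720; ⇒ 3j(3 1 4; 3 0 -3)² = 1/36, sgn -1
B: Δ = 0!·6!·2!/9! = 1/252; Racah Σ t=0..0: t=0:+1/72 = 1/72; ⇒ 3j(3 1 4; 0 1 -1)² = 5/126, sgn -1
I_A²/I_B² = (1/36)/(5/126) = 7/10

7/10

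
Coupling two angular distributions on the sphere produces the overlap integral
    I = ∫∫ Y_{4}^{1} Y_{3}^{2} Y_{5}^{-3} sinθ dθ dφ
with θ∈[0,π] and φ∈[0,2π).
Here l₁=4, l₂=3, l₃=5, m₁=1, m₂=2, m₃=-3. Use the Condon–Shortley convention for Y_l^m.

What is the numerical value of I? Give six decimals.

-0.035836

Rules hold: Σm=0, L=12 even, 1≤5≤7.
N = 9·7·11 = 693
Δ = 2!·6!·4!/13! = 1/180180
Racah Σ t=0..2: t=0:+1/576 t=1:−1/144 t=2:+1/576 = -1/288
⇒ 3j(4 3 5; 0 0 0)² = 20/1001, sgn +1
Racah Σ t=1..2: t=1:−1/1152 t=2:+1/1440 = -1/5760
⇒ 3j(4 3 5; 1 2 -3)² = 1/858, sgn -1
4πI² = N·(3j₀)²·(3jₘ)² = 30/1859
I = -1·√(0.0161377/4π) = -0.03583571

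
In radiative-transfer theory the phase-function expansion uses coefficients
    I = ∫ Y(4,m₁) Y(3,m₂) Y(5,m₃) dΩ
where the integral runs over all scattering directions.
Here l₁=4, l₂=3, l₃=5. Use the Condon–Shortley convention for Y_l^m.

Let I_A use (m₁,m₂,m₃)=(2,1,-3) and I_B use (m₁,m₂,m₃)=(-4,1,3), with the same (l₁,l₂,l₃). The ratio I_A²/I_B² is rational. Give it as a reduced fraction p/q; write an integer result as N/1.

81/112

Shared (l₁,l₂,l₃)=(4,3,5): N and (l;000)² cancel in I_A²/I_B².
A: Δ = 2!·6!·4!/13! = 1/180180; Racah Σ t=0..2: t=0:+1/2304 t=1:−1/720 t=2:+1/5760 = -1/1280; ⇒ 3j(4 3 5; 2 1 -3)² = 27/1430, sgn -1
B: Δ = 2!·6!·4!/13! = 1/180180; Racah Σ t=2..2: t=2:+1/5760 = 1/5760; ⇒ 3j(4 3 5; -4 1 3)² = 56/2145, sgn +1
I_A²/I_B² = (27/1430)/(56/2145) = 81/112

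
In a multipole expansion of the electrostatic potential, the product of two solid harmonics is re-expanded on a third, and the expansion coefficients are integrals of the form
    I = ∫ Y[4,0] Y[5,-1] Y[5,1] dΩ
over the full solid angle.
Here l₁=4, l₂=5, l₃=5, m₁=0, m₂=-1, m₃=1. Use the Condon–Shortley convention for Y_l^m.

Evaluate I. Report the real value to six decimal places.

-0.086798

Rules hold: Σm=0, L=14 even, 1≤5≤9.
N = 9·11·11 = 1089
Δ = 4!·4!·6!/15! = 1/3153150
Racah Σ t=0..4: t=0:+1/69120 t=1:−1/1728 t=2:+1/576 t=3:−1/1728 t=4:+1/69120 = 7/11520
⇒ 3j(4 5 5; 0 0 0)² = 2/143, sgn -1
Racah Σ t=0..4: t=0:+1/27648 t=1:−1/1296 t=2:+1/768 t=3:−1/4320 t=4:+1/414720 = 7/20736
⇒ 3j(4 5 5; 0 -1 1)² = 8/1287, sgn +1
4πI² = N·(3j₀)²·(3jₘ)² = 16/169
I = -1·√(0.0946746/4π) = -0.08679840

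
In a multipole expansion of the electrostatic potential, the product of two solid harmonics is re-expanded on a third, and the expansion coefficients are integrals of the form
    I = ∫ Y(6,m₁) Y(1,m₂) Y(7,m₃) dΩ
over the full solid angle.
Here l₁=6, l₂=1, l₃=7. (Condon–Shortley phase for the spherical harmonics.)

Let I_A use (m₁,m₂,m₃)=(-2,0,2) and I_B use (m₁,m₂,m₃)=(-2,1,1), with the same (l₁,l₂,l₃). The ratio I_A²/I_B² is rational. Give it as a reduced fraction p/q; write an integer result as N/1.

3/1

Shared (l₁,l₂,l₃)=(6,1,7): N and (l;000)² cancel in I_A²/I_B².
A: Δ = 0!·12!·2!/15! = 1/1365; Racah Σ t=0..0: t=0:+1/967680 = 1/967680; ⇒ 3j(6 1 7; -2 0 2)² = 3/91, sgn -1
B: Δ = 0!·12!·2!/15! = 1/1365; Racah Σ t=0..0: t=0:+1/1935360 = 1/1935360; ⇒ 3j(6 1 7; -2 1 1)² = 1/91, sgn +1
I_A²/I_B² = (3/91)/(1/91) = 3/1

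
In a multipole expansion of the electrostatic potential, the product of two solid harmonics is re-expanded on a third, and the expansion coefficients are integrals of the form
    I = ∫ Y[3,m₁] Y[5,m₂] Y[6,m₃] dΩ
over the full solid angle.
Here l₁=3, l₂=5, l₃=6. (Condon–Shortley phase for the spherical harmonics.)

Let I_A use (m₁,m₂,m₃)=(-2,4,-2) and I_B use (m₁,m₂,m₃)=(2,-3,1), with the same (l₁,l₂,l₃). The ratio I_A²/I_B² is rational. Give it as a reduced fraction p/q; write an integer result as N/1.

45/64

Shared (l₁,l₂,l₃)=(3,5,6): N and (l;000)² cancel in I_A²/I_B².
A: Δ = 2!·4!·8!/15! = 1/675675; Racah Σ t=1..2: t=1:−1/967680 t=2:+1/60480 = 1/64512; ⇒ 3j(3 5 6; -2 4 -2)² = 15/1001, sgn +1
B: Δ = 2!·4!·8!/15! = 1/675675; Racah Σ t=0..1: t=0:+1/17280 t=1:−1/120960 = 1/20160; ⇒ 3j(3 5 6; 2 -3 1)² = 64/3003, sgn -1
I_A²/I_B² = (15/1001)/(64/3003) = 45/64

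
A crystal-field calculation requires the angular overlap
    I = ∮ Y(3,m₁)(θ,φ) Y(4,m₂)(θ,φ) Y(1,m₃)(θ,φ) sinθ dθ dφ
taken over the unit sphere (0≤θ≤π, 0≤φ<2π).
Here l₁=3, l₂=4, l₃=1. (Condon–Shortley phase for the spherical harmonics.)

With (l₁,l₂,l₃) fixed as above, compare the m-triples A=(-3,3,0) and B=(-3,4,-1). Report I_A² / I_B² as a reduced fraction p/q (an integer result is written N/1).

l's match ⇒ only the (l;m) 3-j factors differ between A and B.
A: triangle coeff Δ(3,4,1) = 1/252; Σ_t [6,6]: t=6:+1/720 = 1/720; (3j)²=1/36 [(3 4 1; -3 3 0)], sign=-1
B: triangle coeff Δ(3,4,1) = 1/252; Σ_t [6,6]: t=6:+1/1440 = 1/1440; (3j)²=1/9 [(3 4 1; -3 4 -1)], sign=+1
I_A²/I_B² = (1/36)/(1/9) = 1/4

1/4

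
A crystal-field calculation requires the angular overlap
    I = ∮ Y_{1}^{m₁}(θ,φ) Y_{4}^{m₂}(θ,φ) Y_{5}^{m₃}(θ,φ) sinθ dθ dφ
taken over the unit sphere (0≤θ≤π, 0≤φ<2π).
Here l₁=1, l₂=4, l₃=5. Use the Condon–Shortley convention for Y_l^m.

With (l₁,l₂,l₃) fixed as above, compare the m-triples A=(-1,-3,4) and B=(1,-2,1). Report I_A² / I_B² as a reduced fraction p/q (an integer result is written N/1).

6/1

l's match ⇒ only the (l;m) 3-j factors differ between A and B.
A: triangle coeff Δ(1,4,5) = 1/495; Σ_t [0,0]: t=0:+1/10080 = 1/10080; (3j)²=4/55 [(1 4 5; -1 -3 4)], sign=-1
B: triangle coeff Δ(1,4,5) = 1/495; Σ_t [0,0]: t=0:+1/2880 = 1/2880; (3j)²=2/165 [(1 4 5; 1 -2 1)], sign=+1
I_A²/I_B² = (4/55)/(2/165) = 6/1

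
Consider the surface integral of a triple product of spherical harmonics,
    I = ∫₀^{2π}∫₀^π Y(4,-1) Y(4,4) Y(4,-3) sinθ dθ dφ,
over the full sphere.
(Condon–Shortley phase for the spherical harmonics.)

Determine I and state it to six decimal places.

Checks pass: Σm=0; 12 even; l₃=4∈[0,8].
(2·4+1)(2·4+1)(2·4+1) = 729
Δ: 4! 4! 4! / 13! → 1/450450
sum: t=0:+1/13824 t=1:−1/216 t=2:+1/64 t=3:−1/216 t=4:+1/13824 = 5/768
3j²(4 4 4; 0 0 0) = Δ·Π!·Σ² = 18/1001  (sign +1)
sum: t=4:+1/3456 = 1/3456
3j²(4 4 4; -1 4 -3) = Δ·Π!·Σ² = 35/1287  (sign -1)
combine: 4πI² = 729·18/1001·35/1287 = 7290/20449
take √, sign -1: I = -0.16843130

-0.168431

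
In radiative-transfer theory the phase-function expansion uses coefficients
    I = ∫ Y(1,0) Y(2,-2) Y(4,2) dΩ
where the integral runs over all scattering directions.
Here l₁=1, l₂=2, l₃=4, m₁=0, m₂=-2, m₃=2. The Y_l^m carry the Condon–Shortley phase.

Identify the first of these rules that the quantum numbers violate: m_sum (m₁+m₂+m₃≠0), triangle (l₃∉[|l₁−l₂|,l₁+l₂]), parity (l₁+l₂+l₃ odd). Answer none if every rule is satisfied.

azimuthal sum: 0 − 2 + 2 = 0  ✓
1 ≤ 4 ≤ 3 (triangle on l)  ✗
L = 1 + 2 + 4 = 7 (odd)

triangle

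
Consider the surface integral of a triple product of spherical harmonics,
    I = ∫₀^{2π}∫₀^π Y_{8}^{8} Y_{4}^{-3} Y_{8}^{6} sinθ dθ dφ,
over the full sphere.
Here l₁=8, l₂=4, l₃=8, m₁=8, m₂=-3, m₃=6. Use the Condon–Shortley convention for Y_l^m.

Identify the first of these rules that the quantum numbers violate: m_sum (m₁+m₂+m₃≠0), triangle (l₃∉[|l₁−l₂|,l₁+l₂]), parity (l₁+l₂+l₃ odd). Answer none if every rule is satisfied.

m₁+m₂+m₃ = 8 − 3 + 6 = 11  ✗
triangle: |8−4|=4 ≤ l₃=8 ≤ 8+4=12
parity: l₁+l₂+l₃ = 20 is even

m_sum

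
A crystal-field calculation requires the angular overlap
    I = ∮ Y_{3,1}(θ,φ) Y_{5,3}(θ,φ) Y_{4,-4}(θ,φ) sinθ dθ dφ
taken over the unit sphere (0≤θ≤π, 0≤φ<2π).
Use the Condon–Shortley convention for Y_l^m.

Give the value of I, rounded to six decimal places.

0.169606

Checks pass: Σm=0; 12 even; l₃=4∈[2,8].
(2·3+1)(2·5+1)(2·4+1) = 693
Δ: 4! 2! 6! / 13! → 1/180180
sum: t=1:−1/576 t=2:+1/144 t=3:−1/576 = 1/288
3j²(3 5 4; 0 0 0) = Δ·Π!·Σ² = 20/1001  (sign +1)
sum: t=2:+1/5760 = 1/5760
3j²(3 5 4; 1 3 -4) = Δ·Π!·Σ² = 56/2145  (sign +1)
combine: 4πI² = 693·20/1001·56/2145 = 672/1859
take √, sign +1: I = 0.16960553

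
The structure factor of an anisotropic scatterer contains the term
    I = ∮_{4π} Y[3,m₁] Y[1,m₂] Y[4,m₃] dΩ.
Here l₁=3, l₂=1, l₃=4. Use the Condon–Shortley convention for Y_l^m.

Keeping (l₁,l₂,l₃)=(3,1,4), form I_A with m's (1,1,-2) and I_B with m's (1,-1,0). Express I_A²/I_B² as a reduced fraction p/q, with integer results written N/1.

5/2

Shared (l₁,l₂,l₃)=(3,1,4): N and (l;000)² cancel in I_A²/I_B².
A: Δ = 0!·6!·2!/9! = 1/252; Racah Σ t=0..0: t=0:+1/96 = 1/96; ⇒ 3j(3 1 4; 1 1 -2)² = 5/84, sgn +1
B: Δ = 0!·6!·2!/9! = 1/252; Racah Σ t=0..0: t=0:+1/96 = 1/96; ⇒ 3j(3 1 4; 1 -1 0)² = 1/42, sgn +1
I_A²/I_B² = (5/84)/(1/42) = 5/2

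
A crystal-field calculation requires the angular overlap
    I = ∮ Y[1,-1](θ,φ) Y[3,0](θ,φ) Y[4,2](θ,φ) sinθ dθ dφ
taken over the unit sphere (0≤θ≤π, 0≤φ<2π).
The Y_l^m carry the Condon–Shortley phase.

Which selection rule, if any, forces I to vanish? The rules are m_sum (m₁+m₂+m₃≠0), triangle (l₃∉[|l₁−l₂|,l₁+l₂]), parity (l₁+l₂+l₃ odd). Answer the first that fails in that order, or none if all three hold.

m₁+m₂+m₃ = -1 + 0 + 2 = 1  ✗
triangle: |1−3|=2 ≤ l₃=4 ≤ 1+3=4
parity: l₁+l₂+l₃ = 8 is even

m_sum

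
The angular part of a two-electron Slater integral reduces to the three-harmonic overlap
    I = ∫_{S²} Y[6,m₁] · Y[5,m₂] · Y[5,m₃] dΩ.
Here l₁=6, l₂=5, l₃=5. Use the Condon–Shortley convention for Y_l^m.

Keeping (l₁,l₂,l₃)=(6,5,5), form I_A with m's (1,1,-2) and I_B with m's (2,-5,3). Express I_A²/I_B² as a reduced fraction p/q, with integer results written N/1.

128/175

Same 6,5,5: normalisation and zero-m 3j drop out of the ratio.
A: Δ: 6! 6! 4! / 17! → 1/28588560; sum: t=2:+1/41472 t=3:−1/10368 t=4:+1/23040 t=5:−1/518400 = -1/32400; 3j²(6 5 5; 1 1 -2) = Δ·Π!·Σ² = 128/12155  (sign +1)
B: Δ: 6! 6! 4! / 17! → 1/28588560; sum: t=0:+1/829440 = 1/829440; 3j²(6 5 5; 2 -5 3) = Δ·Π!·Σ² = 35/2431  (sign +1)
I_A²/I_B² = (128/12155)/(35/2431) = 128/175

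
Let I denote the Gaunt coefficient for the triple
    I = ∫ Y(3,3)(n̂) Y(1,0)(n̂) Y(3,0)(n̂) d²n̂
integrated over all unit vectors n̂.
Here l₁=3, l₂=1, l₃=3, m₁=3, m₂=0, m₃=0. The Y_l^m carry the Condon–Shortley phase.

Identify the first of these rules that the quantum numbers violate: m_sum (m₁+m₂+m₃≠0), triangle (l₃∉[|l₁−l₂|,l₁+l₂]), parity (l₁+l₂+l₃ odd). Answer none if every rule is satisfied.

m_sum

m₁+m₂+m₃ = 3 + 0 + 0 = 3  ✗
triangle: |3−1|=2 ≤ l₃=3 ≤ 3+1=4
parity: l₁+l₂+l₃ = 7 is odd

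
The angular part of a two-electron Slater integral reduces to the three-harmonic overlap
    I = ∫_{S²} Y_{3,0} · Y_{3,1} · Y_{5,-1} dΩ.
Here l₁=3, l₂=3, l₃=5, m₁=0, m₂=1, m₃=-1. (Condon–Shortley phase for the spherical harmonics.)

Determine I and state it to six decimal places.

L=11 odd ⇒ parity kills the (l;000) factor ⇒ I = 0

0.000000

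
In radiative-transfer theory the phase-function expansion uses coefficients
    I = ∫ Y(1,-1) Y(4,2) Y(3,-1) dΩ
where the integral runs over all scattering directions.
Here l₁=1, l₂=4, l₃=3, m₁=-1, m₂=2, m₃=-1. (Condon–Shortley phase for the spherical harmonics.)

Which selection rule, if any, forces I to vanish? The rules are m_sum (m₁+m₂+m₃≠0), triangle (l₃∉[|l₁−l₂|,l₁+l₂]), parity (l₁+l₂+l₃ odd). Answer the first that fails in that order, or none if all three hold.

azimuthal sum: -1 + 2 − 1 = 0  ✓
3 ≤ 3 ≤ 5 (triangle on l)  ✓
L = 1 + 4 + 3 = 8 (even)  ✓

none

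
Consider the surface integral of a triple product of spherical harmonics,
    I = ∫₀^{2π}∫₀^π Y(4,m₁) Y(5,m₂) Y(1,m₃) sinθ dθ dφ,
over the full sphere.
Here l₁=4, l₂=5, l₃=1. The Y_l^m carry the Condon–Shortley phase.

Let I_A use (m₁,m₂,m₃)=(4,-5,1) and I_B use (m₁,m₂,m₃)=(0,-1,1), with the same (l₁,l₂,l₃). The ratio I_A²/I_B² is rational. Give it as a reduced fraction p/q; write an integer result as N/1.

l's match ⇒ only the (l;m) 3-j factors differ between A and B.
A: triangle coeff Δ(4,5,1) = 1/495; Σ_t [0,0]: t=0:+1/80640 = 1/80640; (3j)²=1/11 [(4 5 1; 4 -5 1)], sign=+1
B: triangle coeff Δ(4,5,1) = 1/495; Σ_t [4,4]: t=4:+1/1152 = 1/1152; (3j)²=1/33 [(4 5 1; 0 -1 1)], sign=+1
I_A²/I_B² = (1/11)/(1/33) = 3/1

3/1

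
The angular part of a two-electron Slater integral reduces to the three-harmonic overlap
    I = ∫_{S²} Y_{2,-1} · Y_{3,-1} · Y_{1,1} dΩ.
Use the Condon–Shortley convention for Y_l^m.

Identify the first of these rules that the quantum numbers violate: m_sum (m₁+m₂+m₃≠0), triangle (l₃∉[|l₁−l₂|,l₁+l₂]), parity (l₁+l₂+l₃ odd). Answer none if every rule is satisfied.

m_sum

azimuthal sum: -1 − 1 + 1 = -1  ✗
1 ≤ 1 ≤ 5 (triangle on l)
L = 2 + 3 + 1 = 6 (even)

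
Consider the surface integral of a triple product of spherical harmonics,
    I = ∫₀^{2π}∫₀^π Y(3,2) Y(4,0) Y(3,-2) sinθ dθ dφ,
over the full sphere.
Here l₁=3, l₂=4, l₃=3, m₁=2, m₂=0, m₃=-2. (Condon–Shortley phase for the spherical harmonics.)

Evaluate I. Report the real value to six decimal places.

-0.179515

Rules hold: Σm=0, L=10 even, 1≤3≤7.
N = 7·9·7 = 441
Δ = 4!·2!·4!/11! = 1/34650
Racah Σ t=1..3: t=1:−1/72 t=2:+1/16 t=3:−1/72 = 5/144
⇒ 3j(3 4 3; 0 0 0)² = 2/77, sgn -1
Racah Σ t=0..1: t=0:+1/576 t=1:−1/72 = -7/576
⇒ 3j(3 4 3; 2 0 -2)² = 7/198, sgn +1
4πI² = N·(3j₀)²·(3jₘ)² = 49/121
I = -1·√(0.404959/4π) = -0.17951487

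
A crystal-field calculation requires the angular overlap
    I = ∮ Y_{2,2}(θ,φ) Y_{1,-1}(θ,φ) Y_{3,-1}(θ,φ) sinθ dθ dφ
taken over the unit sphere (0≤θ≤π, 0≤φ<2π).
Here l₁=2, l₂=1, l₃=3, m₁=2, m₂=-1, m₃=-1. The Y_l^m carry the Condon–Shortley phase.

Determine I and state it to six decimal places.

-0.082589

Checks pass: Σm=0; 6 even; l₃=3∈[1,3].
(2·2+1)(2·1+1)(2·3+1) = 105
Δ: 0! 4! 2! / 7! → 1/105
sum: t=0:+1/4 = 1/4
3j²(2 1 3; 0 0 0) = Δ·Π!·Σ² = 3/35  (sign -1)
sum: t=0:+1/48 = 1/48
3j²(2 1 3; 2 -1 -1) = Δ·Π!·Σ² = 1/105  (sign +1)
combine: 4πI² = 105·3/35·1/105 = 3/35
take √, sign -1: I = -0.08258890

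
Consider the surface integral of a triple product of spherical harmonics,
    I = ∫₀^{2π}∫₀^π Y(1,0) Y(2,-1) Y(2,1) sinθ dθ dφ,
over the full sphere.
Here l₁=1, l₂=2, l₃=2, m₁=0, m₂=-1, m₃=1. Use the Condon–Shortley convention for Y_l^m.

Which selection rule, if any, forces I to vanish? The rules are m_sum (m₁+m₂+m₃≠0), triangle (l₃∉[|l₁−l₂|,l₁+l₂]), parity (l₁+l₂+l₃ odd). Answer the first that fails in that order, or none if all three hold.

azimuthal sum: 0 − 1 + 1 = 0  ✓
1 ≤ 2 ≤ 3 (triangle on l)  ✓
L = 1 + 2 + 2 = 5 (odd)  ✗

parity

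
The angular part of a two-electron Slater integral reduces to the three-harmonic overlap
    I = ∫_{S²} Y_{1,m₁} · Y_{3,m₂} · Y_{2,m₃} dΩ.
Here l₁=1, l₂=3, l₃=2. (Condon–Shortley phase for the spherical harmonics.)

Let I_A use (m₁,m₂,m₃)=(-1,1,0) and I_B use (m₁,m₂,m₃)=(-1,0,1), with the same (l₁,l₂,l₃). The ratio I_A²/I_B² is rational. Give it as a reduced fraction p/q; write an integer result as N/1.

Same 1,3,2: normalisation and zero-m 3j drop out of the ratio.
A: Δ: 2! 0! 4! / 7! → 1/105; sum: t=2:+1/8 = 1/8; 3j²(1 3 2; -1 1 0) = Δ·Π!·Σ² = 2/35  (sign +1)
B: Δ: 2! 0! 4! / 7! → 1/105; sum: t=2:+1/12 = 1/12; 3j²(1 3 2; -1 0 1) = Δ·Π!·Σ² = 1/35  (sign -1)
I_A²/I_B² = (2/35)/(1/35) = 2/1

2/1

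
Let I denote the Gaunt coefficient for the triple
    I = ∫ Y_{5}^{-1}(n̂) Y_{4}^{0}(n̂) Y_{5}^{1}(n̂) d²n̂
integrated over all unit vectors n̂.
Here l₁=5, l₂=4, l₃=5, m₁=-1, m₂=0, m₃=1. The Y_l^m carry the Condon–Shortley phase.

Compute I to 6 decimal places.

m-sum 0 ✓  L=14 even ✓  1≤5≤9 ✓
Π(2lᵢ+1) = 11×9×11 = 1089
triangle coeff Δ(5,4,5) = 1/3153150
Σ_t [0,4]: t=0:+1/69120 t=1:−1/1728 t=2:+1/576 t=3:−1/1728 t=4:+1/69120 = 7/11520
(3j)²=2/143 [(5 4 5; 0 0 0)], sign=-1
Σ_t [0,4]: t=0:+1/414720 t=1:−1/4320 t=2:+1/768 t=3:−1/1296 t=4:+1/27648 = 7/20736
(3j)²=8/1287 [(5 4 5; -1 0 1)], sign=+1
⇒ 4πI² = 16/169
I = (-1)√(16/169/(4π)) = -0.08679840

-0.086798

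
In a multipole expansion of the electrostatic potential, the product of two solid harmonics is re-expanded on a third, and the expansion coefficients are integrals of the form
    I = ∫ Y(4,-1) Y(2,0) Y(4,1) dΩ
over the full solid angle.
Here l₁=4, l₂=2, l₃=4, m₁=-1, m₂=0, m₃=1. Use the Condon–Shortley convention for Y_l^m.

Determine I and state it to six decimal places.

-0.139264

m-sum 0 ✓  L=10 even ✓  2≤4≤6 ✓
Π(2lᵢ+1) = 9×5×9 = 405
triangle coeff Δ(4,2,4) = 1/13860
Σ_t [0,2]: t=0:+1/192 t=1:−1/36 t=2:+1/192 = -5/288
(3j)²=20/693 [(4 2 4; 0 0 0)], sign=-1
Σ_t [0,2]: t=0:+1/480 t=1:−1/48 t=2:+1/144 = -17/1440
(3j)²=289/13860 [(4 2 4; -1 0 1)], sign=+1
⇒ 4πI² = 1445/5929
I = (-1)√(1445/5929/(4π)) = -0.13926381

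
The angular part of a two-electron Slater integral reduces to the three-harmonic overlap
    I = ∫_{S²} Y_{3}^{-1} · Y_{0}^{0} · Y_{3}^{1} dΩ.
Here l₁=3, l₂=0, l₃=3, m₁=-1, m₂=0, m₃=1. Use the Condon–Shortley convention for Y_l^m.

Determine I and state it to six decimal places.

Checks pass: Σm=0; 6 even; l₃=3∈[3,3].
(2·3+1)(2·0+1)(2·3+1) = 49
Δ: 0! 6! 0! / 7! → 1/7
sum: t=0:+1/36 = 1/36
3j²(3 0 3; 0 0 0) = Δ·Π!·Σ² = 1/7  (sign -1)
sum: t=0:+1/48 = 1/48
3j²(3 0 3; -1 0 1) = Δ·Π!·Σ² = 1/7  (sign +1)
combine: 4πI² = 49·1/7·1/7 = 1/1
take √, sign -1: I = -0.28209479

-0.282095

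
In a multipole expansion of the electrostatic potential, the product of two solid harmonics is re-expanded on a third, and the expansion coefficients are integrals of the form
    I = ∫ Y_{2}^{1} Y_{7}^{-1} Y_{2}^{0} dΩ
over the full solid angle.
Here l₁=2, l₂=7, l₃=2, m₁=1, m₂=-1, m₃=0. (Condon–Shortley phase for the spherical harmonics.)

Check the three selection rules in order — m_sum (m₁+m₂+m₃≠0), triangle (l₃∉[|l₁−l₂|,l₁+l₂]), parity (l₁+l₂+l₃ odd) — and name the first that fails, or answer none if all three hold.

m₁+m₂+m₃ = 1 − 1 + 0 = 0  ✓
triangle: |2−7|=5 ≤ l₃=2 ≤ 2+7=9  ✗
parity: l₁+l₂+l₃ = 11 is odd

triangle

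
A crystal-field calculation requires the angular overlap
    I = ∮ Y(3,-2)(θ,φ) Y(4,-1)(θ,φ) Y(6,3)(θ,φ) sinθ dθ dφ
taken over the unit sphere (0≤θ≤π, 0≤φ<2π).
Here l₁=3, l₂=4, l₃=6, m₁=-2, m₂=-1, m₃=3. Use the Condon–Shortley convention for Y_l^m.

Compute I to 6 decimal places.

0.000000

Σlᵢ=13 odd — θ-integrand is odd under cosθ→−cosθ; I=0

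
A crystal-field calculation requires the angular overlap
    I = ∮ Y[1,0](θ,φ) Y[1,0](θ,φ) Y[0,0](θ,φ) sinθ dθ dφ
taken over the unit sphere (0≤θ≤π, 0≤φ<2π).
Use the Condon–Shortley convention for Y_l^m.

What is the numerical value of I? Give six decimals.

Checks pass: Σm=0; 2 even; l₃=0∈[0,2].
(2·1+1)(2·1+1)(2·0+1) = 9
Δ: 2! 0! 0! / 3! → 1/3
sum: t=1:−1/1 = -1/1
3j²(1 1 0; 0 0 0) = Δ·Π!·Σ² = 1/3  (sign -1)
(m-triple is (0,0,0) — same symbol as above.)
combine: 4πI² = 9·1/3·1/3 = 1/1
take √, sign +1: I = 0.28209479

0.282095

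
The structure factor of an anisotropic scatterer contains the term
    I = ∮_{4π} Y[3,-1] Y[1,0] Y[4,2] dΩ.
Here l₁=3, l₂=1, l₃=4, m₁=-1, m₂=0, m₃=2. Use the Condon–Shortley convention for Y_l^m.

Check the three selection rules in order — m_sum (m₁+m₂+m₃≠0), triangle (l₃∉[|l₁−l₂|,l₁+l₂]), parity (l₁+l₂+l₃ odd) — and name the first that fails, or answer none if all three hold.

m₁+m₂+m₃ = -1 + 0 + 2 = 1  ✗
triangle: |3−1|=2 ≤ l₃=4 ≤ 3+1=4
parity: l₁+l₂+l₃ = 8 is even

m_sum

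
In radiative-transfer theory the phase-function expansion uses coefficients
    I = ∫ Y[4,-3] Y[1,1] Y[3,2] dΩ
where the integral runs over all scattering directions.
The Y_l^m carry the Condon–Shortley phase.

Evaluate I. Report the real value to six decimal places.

Rules hold: Σm=0, L=8 even, 3≤3≤5.
N = 9·3·7 = 189
Δ = 2!·6!·0!/9! = 1/252
Racah Σ t=1..1: t=1:−1/36 = -1/36
⇒ 3j(4 1 3; 0 0 0)² = 4/63, sgn +1
Racah Σ t=2..2: t=2:+1/240 = 1/240
⇒ 3j(4 1 3; -3 1 2)² = 1/12, sgn -1
4πI² = N·(3j₀)²·(3jₘ)² = 1/1
I = -1·√(1/4π) = -0.28209479

-0.282095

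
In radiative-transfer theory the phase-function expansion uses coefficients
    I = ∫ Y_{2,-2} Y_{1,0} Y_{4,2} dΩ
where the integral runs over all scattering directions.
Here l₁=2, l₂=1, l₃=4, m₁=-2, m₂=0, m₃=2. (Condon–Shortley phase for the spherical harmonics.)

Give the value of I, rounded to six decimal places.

0.000000

triangle: need 1≤l₃≤3, have 4; I=0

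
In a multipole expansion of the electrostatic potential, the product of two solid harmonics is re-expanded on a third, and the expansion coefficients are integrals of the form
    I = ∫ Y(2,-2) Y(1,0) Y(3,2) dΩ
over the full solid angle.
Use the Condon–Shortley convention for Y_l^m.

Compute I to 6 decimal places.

0.184674

m-sum 0 ✓  L=6 even ✓  1≤3≤3 ✓
Π(2lᵢ+1) = 5×3×7 = 105
triangle coeff Δ(2,1,3) = 1/105
Σ_t [0,0]: t=0:+1/4 = 1/4
(3j)²=3/35 [(2 1 3; 0 0 0)], sign=-1
Σ_t [0,0]: t=0:+1/24 = 1/24
(3j)²=1/21 [(2 1 3; -2 0 2)], sign=-1
⇒ 4πI² = 3/7
I = (+1)√(3/7/(4π)) = 0.18467439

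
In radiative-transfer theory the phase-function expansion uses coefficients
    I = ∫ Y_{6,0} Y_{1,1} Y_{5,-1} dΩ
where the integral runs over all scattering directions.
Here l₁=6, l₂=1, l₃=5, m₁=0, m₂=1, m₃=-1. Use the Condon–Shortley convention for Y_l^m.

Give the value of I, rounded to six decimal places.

0.158246

m-sum 0 ✓  L=12 even ✓  5≤5≤7 ✓
Π(2lᵢ+1) = 13×3×11 = 429
triangle coeff Δ(6,1,5) = 1/858
Σ_t [1,1]: t=1:−1/14400 = -1/14400
(3j)²=6/143 [(6 1 5; 0 0 0)], sign=+1
Σ_t [2,2]: t=2:+1/34560 = 1/34560
(3j)²=5/286 [(6 1 5; 0 1 -1)], sign=+1
⇒ 4πI² = 45/143
I = (+1)√(45/143/(4π)) = 0.15824621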